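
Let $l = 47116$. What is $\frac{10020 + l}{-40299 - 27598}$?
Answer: $- \frac{57136}{67897} \approx -0.84151$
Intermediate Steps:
$\frac{10020 + l}{-40299 - 27598} = \frac{10020 + 47116}{-40299 - 27598} = \frac{57136}{-67897} = 57136 \left(- \frac{1}{67897}\right) = - \frac{57136}{67897}$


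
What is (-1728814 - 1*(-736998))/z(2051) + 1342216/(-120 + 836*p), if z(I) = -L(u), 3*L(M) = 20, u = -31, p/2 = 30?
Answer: 930739139/6255 ≈ 1.4880e+5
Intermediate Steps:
p = 60 (p = 2*30 = 60)
L(M) = 20/3 (L(M) = (⅓)*20 = 20/3)
z(I) = -20/3 (z(I) = -1*20/3 = -20/3)
(-1728814 - 1*(-736998))/z(2051) + 1342216/(-120 + 836*p) = (-1728814 - 1*(-736998))/(-20/3) + 1342216/(-120 + 836*60) = (-1728814 + 736998)*(-3/20) + 1342216/(-120 + 50160) = -991816*(-3/20) + 1342216/50040 = 743862/5 + 1342216*(1/50040) = 743862/5 + 167777/6255 = 930739139/6255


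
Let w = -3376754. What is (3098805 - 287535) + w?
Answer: -565484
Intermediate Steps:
(3098805 - 287535) + w = (3098805 - 287535) - 3376754 = 2811270 - 3376754 = -565484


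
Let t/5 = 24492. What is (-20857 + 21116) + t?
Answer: 122719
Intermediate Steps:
t = 122460 (t = 5*24492 = 122460)
(-20857 + 21116) + t = (-20857 + 21116) + 122460 = 259 + 122460 = 122719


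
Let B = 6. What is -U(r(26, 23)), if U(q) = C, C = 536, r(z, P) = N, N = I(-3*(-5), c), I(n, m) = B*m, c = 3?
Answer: -536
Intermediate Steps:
I(n, m) = 6*m
N = 18 (N = 6*3 = 18)
r(z, P) = 18
U(q) = 536
-U(r(26, 23)) = -1*536 = -536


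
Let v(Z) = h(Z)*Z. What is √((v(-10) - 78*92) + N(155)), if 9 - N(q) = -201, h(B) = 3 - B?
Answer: 2*I*√1774 ≈ 84.238*I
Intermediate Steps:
N(q) = 210 (N(q) = 9 - 1*(-201) = 9 + 201 = 210)
v(Z) = Z*(3 - Z) (v(Z) = (3 - Z)*Z = Z*(3 - Z))
√((v(-10) - 78*92) + N(155)) = √((-10*(3 - 1*(-10)) - 78*92) + 210) = √((-10*(3 + 10) - 7176) + 210) = √((-10*13 - 7176) + 210) = √((-130 - 7176) + 210) = √(-7306 + 210) = √(-7096) = 2*I*√1774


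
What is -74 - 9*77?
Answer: -767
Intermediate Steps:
-74 - 9*77 = -74 - 693 = -767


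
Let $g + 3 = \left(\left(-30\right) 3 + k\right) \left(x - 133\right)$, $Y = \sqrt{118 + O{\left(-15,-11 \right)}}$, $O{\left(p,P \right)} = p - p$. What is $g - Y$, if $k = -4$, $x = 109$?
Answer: $2253 - \sqrt{118} \approx 2242.1$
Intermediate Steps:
$O{\left(p,P \right)} = 0$
$Y = \sqrt{118}$ ($Y = \sqrt{118 + 0} = \sqrt{118} \approx 10.863$)
$g = 2253$ ($g = -3 + \left(\left(-30\right) 3 - 4\right) \left(109 - 133\right) = -3 + \left(-90 - 4\right) \left(-24\right) = -3 - -2256 = -3 + 2256 = 2253$)
$g - Y = 2253 - \sqrt{118}$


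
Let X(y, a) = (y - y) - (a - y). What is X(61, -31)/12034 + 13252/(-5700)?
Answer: -19868771/8574225 ≈ -2.3173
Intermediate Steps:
X(y, a) = y - a (X(y, a) = 0 + (y - a) = y - a)
X(61, -31)/12034 + 13252/(-5700) = (61 - 1*(-31))/12034 + 13252/(-5700) = (61 + 31)*(1/12034) + 13252*(-1/5700) = 92*(1/12034) - 3313/1425 = 46/6017 - 3313/1425 = -19868771/8574225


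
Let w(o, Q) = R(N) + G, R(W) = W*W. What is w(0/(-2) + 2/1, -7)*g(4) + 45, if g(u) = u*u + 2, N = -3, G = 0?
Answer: 207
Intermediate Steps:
R(W) = W²
g(u) = 2 + u² (g(u) = u² + 2 = 2 + u²)
w(o, Q) = 9 (w(o, Q) = (-3)² + 0 = 9 + 0 = 9)
w(0/(-2) + 2/1, -7)*g(4) + 45 = 9*(2 + 4²) + 45 = 9*(2 + 16) + 45 = 9*18 + 45 = 162 + 45 = 207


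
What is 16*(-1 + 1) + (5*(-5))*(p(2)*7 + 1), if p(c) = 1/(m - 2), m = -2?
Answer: 75/4 ≈ 18.750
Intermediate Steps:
p(c) = -¼ (p(c) = 1/(-2 - 2) = 1/(-4) = -¼)
16*(-1 + 1) + (5*(-5))*(p(2)*7 + 1) = 16*(-1 + 1) + (5*(-5))*(-¼*7 + 1) = 16*0 - 25*(-7/4 + 1) = 0 - 25*(-¾) = 0 + 75/4 = 75/4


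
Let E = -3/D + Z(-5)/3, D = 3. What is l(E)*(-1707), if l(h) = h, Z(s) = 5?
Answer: -1138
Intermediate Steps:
E = ⅔ (E = -3/3 + 5/3 = -3*⅓ + 5*(⅓) = -1 + 5/3 = ⅔ ≈ 0.66667)
l(E)*(-1707) = (⅔)*(-1707) = -1138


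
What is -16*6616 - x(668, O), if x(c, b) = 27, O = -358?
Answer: -105883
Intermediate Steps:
-16*6616 - x(668, O) = -16*6616 - 1*27 = -105856 - 27 = -105883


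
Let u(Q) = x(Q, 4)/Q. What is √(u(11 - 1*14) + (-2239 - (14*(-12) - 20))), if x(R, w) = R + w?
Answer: I*√18462/3 ≈ 45.292*I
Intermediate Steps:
u(Q) = (4 + Q)/Q (u(Q) = (Q + 4)/Q = (4 + Q)/Q)
√(u(11 - 1*14) + (-2239 - (14*(-12) - 20))) = √((4 + (11 - 1*14))/(11 - 1*14) + (-2239 - (14*(-12) - 20))) = √((4 + (11 - 14))/(11 - 14) + (-2239 - (-168 - 20))) = √((4 - 3)/(-3) + (-2239 - 1*(-188))) = √(-⅓*1 + (-2239 + 188)) = √(-⅓ - 2051) = √(-6154/3) = I*√18462/3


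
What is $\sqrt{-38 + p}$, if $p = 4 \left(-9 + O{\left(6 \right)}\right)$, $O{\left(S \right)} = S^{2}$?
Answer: $\sqrt{70} \approx 8.3666$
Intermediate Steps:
$p = 108$ ($p = 4 \left(-9 + 6^{2}\right) = 4 \left(-9 + 36\right) = 4 \cdot 27 = 108$)
$\sqrt{-38 + p} = \sqrt{-38 + 108} = \sqrt{70}$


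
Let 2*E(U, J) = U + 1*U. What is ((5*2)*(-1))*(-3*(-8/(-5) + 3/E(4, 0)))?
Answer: 141/2 ≈ 70.500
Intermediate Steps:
E(U, J) = U (E(U, J) = (U + 1*U)/2 = (U + U)/2 = (2*U)/2 = U)
((5*2)*(-1))*(-3*(-8/(-5) + 3/E(4, 0))) = ((5*2)*(-1))*(-3*(-8/(-5) + 3/4)) = (10*(-1))*(-3*(-8*(-⅕) + 3*(¼))) = -(-30)*(8/5 + ¾) = -(-30)*47/20 = -10*(-141/20) = 141/2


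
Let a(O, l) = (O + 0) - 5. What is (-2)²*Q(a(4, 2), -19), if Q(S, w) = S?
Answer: -4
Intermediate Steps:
a(O, l) = -5 + O (a(O, l) = O - 5 = -5 + O)
(-2)²*Q(a(4, 2), -19) = (-2)²*(-5 + 4) = 4*(-1) = -4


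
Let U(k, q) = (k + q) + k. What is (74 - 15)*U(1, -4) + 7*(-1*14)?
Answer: -216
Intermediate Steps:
U(k, q) = q + 2*k
(74 - 15)*U(1, -4) + 7*(-1*14) = (74 - 15)*(-4 + 2*1) + 7*(-1*14) = 59*(-4 + 2) + 7*(-14) = 59*(-2) - 98 = -118 - 98 = -216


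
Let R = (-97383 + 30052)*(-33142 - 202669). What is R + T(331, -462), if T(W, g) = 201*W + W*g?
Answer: 15877304050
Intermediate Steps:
R = 15877390441 (R = -67331*(-235811) = 15877390441)
R + T(331, -462) = 15877390441 + 331*(201 - 462) = 15877390441 + 331*(-261) = 15877390441 - 86391 = 15877304050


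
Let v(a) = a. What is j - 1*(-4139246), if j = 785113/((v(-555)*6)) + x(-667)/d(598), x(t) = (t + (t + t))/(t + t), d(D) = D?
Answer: 8242176637061/1991340 ≈ 4.1390e+6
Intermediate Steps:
x(t) = 3/2 (x(t) = (t + 2*t)/((2*t)) = (3*t)*(1/(2*t)) = 3/2)
j = -469492579/1991340 (j = 785113/((-555*6)) + (3/2)/598 = 785113/(-3330) + (3/2)*(1/598) = 785113*(-1/3330) + 3/1196 = -785113/3330 + 3/1196 = -469492579/1991340 ≈ -235.77)
j - 1*(-4139246) = -469492579/1991340 - 1*(-4139246) = -469492579/1991340 + 4139246 = 8242176637061/1991340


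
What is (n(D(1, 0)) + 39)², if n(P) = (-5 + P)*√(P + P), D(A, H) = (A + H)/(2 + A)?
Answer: 41459/27 - 364*√6/3 ≈ 1238.3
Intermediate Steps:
D(A, H) = (A + H)/(2 + A)
n(P) = √2*√P*(-5 + P) (n(P) = (-5 + P)*√(2*P) = (-5 + P)*(√2*√P) = √2*√P*(-5 + P))
(n(D(1, 0)) + 39)² = (√2*√((1 + 0)/(2 + 1))*(-5 + (1 + 0)/(2 + 1)) + 39)² = (√2*√(1/3)*(-5 + 1/3) + 39)² = (√2*√((⅓)*1)*(-5 + (⅓)*1) + 39)² = (√2*√(⅓)*(-5 + ⅓) + 39)² = (√2*(√3/3)*(-14/3) + 39)² = (-14*√6/9 + 39)² = (39 - 14*√6/9)²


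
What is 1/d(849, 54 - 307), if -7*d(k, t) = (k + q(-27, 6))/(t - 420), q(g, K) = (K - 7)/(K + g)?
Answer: 98931/17830 ≈ 5.5486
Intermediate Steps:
q(g, K) = (-7 + K)/(K + g)
d(k, t) = -(1/21 + k)/(7*(-420 + t)) (d(k, t) = -(k + (-7 + 6)/(6 - 27))/(7*(t - 420)) = -(k - 1/(-21))/(7*(-420 + t)) = -(k - 1/21*(-1))/(7*(-420 + t)) = -(k + 1/21)/(7*(-420 + t)) = -(1/21 + k)/(7*(-420 + t)))
1/d(849, 54 - 307) = 1/((-1 - 21*849)/(147*(-420 + (54 - 307)))) = 1/((-1 - 17829)/(147*(-420 - 253))) = 1/((1/147)*(-17830)/(-673)) = 1/((1/147)*(-1/673)*(-17830)) = 1/(17830/98931) = 98931/17830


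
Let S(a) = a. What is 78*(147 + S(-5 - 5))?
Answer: 10686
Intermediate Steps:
78*(147 + S(-5 - 5)) = 78*(147 + (-5 - 5)) = 78*(147 - 10) = 78*137 = 10686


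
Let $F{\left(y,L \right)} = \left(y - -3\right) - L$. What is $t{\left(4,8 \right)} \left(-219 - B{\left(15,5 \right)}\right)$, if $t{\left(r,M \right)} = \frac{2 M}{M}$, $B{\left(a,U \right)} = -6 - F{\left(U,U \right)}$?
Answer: $-420$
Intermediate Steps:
$F{\left(y,L \right)} = 3 + y - L$ ($F{\left(y,L \right)} = \left(y + 3\right) - L = \left(3 + y\right) - L = 3 + y - L$)
$B{\left(a,U \right)} = -9$ ($B{\left(a,U \right)} = -6 - \left(3 + U - U\right) = -6 - 3 = -9$)
$t{\left(r,M \right)} = 2$
$t{\left(4,8 \right)} \left(-219 - B{\left(15,5 \right)}\right) = 2 \left(-219 - -9\right) = 2 \left(-219 + 9\right) = 2 \left(-210\right) = -420$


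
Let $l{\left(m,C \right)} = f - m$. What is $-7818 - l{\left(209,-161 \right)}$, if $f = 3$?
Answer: $-7612$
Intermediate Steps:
$l{\left(m,C \right)} = 3 - m$
$-7818 - l{\left(209,-161 \right)} = -7818 - \left(3 - 209\right) = -7818 - -206 = -7818 + 206 = -7612$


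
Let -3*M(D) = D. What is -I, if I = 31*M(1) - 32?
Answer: 127/3 ≈ 42.333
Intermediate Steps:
M(D) = -D/3
I = -127/3 (I = 31*(-1/3*1) - 32 = 31*(-1/3) - 32 = -31/3 - 32 = -127/3 ≈ -42.333)
-I = -1*(-127/3) = 127/3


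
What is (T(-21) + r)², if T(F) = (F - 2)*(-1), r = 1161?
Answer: 1401856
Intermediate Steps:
T(F) = 2 - F (T(F) = (-2 + F)*(-1) = 2 - F)
(T(-21) + r)² = ((2 - 1*(-21)) + 1161)² = ((2 + 21) + 1161)² = (23 + 1161)² = 1184² = 1401856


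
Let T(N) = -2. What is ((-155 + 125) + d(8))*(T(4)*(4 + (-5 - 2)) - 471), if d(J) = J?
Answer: 10230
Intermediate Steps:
((-155 + 125) + d(8))*(T(4)*(4 + (-5 - 2)) - 471) = ((-155 + 125) + 8)*(-2*(4 + (-5 - 2)) - 471) = (-30 + 8)*(-2*(4 - 7) - 471) = -22*(-2*(-3) - 471) = -22*(6 - 471) = -22*(-465) = 10230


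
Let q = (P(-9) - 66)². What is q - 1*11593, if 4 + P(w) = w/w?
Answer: -6832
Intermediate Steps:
P(w) = -3 (P(w) = -4 + w/w = -4 + 1 = -3)
q = 4761 (q = (-3 - 66)² = (-69)² = 4761)
q - 1*11593 = 4761 - 1*11593 = 4761 - 11593 = -6832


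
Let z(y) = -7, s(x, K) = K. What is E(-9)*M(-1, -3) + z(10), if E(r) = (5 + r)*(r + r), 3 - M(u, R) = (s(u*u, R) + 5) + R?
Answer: 281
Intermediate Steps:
M(u, R) = -2 - 2*R (M(u, R) = 3 - ((R + 5) + R) = 3 - ((5 + R) + R) = 3 - (5 + 2*R) = 3 + (-5 - 2*R) = -2 - 2*R)
E(r) = 2*r*(5 + r) (E(r) = (5 + r)*(2*r) = 2*r*(5 + r))
E(-9)*M(-1, -3) + z(10) = (2*(-9)*(5 - 9))*(-2 - 2*(-3)) - 7 = (2*(-9)*(-4))*(-2 + 6) - 7 = 72*4 - 7 = 288 - 7 = 281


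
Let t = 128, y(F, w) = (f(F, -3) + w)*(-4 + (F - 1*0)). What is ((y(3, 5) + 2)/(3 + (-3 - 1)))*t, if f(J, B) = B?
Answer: 0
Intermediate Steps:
y(F, w) = (-4 + F)*(-3 + w) (y(F, w) = (-3 + w)*(-4 + (F - 1*0)) = (-3 + w)*(-4 + (F + 0)) = (-3 + w)*(-4 + F) = (-4 + F)*(-3 + w))
((y(3, 5) + 2)/(3 + (-3 - 1)))*t = (((12 - 4*5 - 3*3 + 3*5) + 2)/(3 + (-3 - 1)))*128 = (((12 - 20 - 9 + 15) + 2)/(3 - 4))*128 = ((-2 + 2)/(-1))*128 = (0*(-1))*128 = 0*128 = 0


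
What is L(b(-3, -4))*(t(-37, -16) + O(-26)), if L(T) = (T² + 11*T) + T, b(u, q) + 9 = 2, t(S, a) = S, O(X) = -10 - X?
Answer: 735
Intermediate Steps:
b(u, q) = -7 (b(u, q) = -9 + 2 = -7)
L(T) = T² + 12*T
L(b(-3, -4))*(t(-37, -16) + O(-26)) = (-7*(12 - 7))*(-37 + (-10 - 1*(-26))) = (-7*5)*(-37 + (-10 + 26)) = -35*(-37 + 16) = -35*(-21) = 735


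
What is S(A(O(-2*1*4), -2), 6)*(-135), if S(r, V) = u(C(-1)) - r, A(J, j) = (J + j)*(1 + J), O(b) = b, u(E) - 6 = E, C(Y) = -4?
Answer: 9180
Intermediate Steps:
u(E) = 6 + E
A(J, j) = (1 + J)*(J + j)
S(r, V) = 2 - r (S(r, V) = (6 - 4) - r = 2 - r)
S(A(O(-2*1*4), -2), 6)*(-135) = (2 - (-2*1*4 - 2 + (-2*1*4)**2 + (-2*1*4)*(-2)))*(-135) = (2 - (-2*4 - 2 + (-2*4)**2 - 2*4*(-2)))*(-135) = (2 - (-8 - 2 + (-8)**2 - 8*(-2)))*(-135) = (2 - (-8 - 2 + 64 + 16))*(-135) = (2 - 1*70)*(-135) = (2 - 70)*(-135) = -68*(-135) = 9180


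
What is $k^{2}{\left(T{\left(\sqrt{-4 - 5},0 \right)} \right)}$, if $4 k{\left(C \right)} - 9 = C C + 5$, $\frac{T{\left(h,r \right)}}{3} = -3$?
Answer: $\frac{9025}{16} \approx 564.06$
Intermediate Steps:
$T{\left(h,r \right)} = -9$ ($T{\left(h,r \right)} = 3 \left(-3\right) = -9$)
$k{\left(C \right)} = \frac{7}{2} + \frac{C^{2}}{4}$ ($k{\left(C \right)} = \frac{9}{4} + \frac{C C + 5}{4} = \frac{9}{4} + \frac{C^{2} + 5}{4} = \frac{9}{4} + \frac{5 + C^{2}}{4} = \frac{9}{4} + \left(\frac{5}{4} + \frac{C^{2}}{4}\right) = \frac{7}{2} + \frac{C^{2}}{4}$)
$k^{2}{\left(T{\left(\sqrt{-4 - 5},0 \right)} \right)} = \left(\frac{7}{2} + \frac{\left(-9\right)^{2}}{4}\right)^{2} = \left(\frac{7}{2} + \frac{1}{4} \cdot 81\right)^{2} = \left(\frac{7}{2} + \frac{81}{4}\right)^{2} = \left(\frac{95}{4}\right)^{2} = \frac{9025}{16}$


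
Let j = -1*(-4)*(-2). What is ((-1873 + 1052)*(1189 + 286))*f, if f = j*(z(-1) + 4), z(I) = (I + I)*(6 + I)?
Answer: -58126800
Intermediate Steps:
j = -8 (j = 4*(-2) = -8)
z(I) = 2*I*(6 + I) (z(I) = (2*I)*(6 + I) = 2*I*(6 + I))
f = 48 (f = -8*(2*(-1)*(6 - 1) + 4) = -8*(2*(-1)*5 + 4) = -8*(-10 + 4) = -8*(-6) = 48)
((-1873 + 1052)*(1189 + 286))*f = ((-1873 + 1052)*(1189 + 286))*48 = -821*1475*48 = -1210975*48 = -58126800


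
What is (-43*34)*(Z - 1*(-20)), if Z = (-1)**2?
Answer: -30702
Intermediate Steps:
Z = 1
(-43*34)*(Z - 1*(-20)) = (-43*34)*(1 - 1*(-20)) = -1462*(1 + 20) = -1462*21 = -30702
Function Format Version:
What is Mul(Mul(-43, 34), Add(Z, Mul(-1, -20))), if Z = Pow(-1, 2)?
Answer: -30702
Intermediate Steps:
Z = 1
Mul(Mul(-43, 34), Add(Z, Mul(-1, -20))) = Mul(Mul(-43, 34), Add(1, Mul(-1, -20))) = Mul(-1462, Add(1, 20)) = Mul(-1462, 21) = -30702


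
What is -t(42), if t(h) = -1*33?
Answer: 33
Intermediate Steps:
t(h) = -33
-t(42) = -1*(-33) = 33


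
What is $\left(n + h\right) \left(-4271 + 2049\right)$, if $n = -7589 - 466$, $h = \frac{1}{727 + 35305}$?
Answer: $\frac{322454150249}{18016} \approx 1.7898 \cdot 10^{7}$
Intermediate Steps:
$h = \frac{1}{36032} \approx 2.7753 \cdot 10^{-5}$
$n = -8055$ ($n = -7589 - 466 = -8055$)
$\left(n + h\right) \left(-4271 + 2049\right) = \left(-8055 + \frac{1}{36032}\right) \left(-4271 + 2049\right) = \left(- \frac{290237759}{36032}\right) \left(-2222\right) = \frac{322454150249}{18016}$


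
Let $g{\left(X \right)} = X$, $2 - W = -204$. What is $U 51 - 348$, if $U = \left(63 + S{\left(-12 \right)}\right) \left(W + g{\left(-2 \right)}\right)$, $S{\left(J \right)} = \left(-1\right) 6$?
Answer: $592680$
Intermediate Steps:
$W = 206$ ($W = 2 - -204 = 2 + 204 = 206$)
$S{\left(J \right)} = -6$
$U = 11628$ ($U = \left(63 - 6\right) \left(206 - 2\right) = 57 \cdot 204 = 11628$)
$U 51 - 348 = 11628 \cdot 51 - 348 = 593028 - 348 = 592680$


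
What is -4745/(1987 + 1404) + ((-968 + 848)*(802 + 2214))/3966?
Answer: -207681565/2241451 ≈ -92.655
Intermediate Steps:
-4745/(1987 + 1404) + ((-968 + 848)*(802 + 2214))/3966 = -4745/3391 - 120*3016*(1/3966) = -4745*1/3391 - 361920*1/3966 = -4745/3391 - 60320/661 = -207681565/2241451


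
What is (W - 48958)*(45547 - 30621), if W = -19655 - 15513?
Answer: -1255664676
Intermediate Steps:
W = -35168
(W - 48958)*(45547 - 30621) = (-35168 - 48958)*(45547 - 30621) = -84126*14926 = -1255664676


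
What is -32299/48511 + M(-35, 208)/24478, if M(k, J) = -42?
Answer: -396326192/593726129 ≈ -0.66752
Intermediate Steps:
-32299/48511 + M(-35, 208)/24478 = -32299/48511 - 42/24478 = -32299*1/48511 - 42*1/24478 = -32299/48511 - 21/12239 = -396326192/593726129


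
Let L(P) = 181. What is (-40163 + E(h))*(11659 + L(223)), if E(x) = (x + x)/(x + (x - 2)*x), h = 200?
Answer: -94630430400/199 ≈ -4.7553e+8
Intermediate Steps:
E(x) = 2*x/(x + x*(-2 + x)) (E(x) = (2*x)/(x + (-2 + x)*x) = (2*x)/(x + x*(-2 + x)) = 2*x/(x + x*(-2 + x)))
(-40163 + E(h))*(11659 + L(223)) = (-40163 + 2/(-1 + 200))*(11659 + 181) = (-40163 + 2/199)*11840 = -7992435/199*11840 = -94630430400/199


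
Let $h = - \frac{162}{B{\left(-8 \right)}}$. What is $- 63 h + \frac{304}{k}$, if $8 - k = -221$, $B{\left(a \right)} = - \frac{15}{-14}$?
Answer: $\frac{10908332}{1145} \approx 9526.9$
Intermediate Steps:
$B{\left(a \right)} = \frac{15}{14}$ ($B{\left(a \right)} = \left(-15\right) \left(- \frac{1}{14}\right) = \frac{15}{14}$)
$h = - \frac{756}{5}$ ($h = - \frac{162}{\frac{15}{14}} = \left(-162\right) \frac{14}{15} = - \frac{756}{5} \approx -151.2$)
$k = 229$ ($k = 8 - -221 = 8 + 221 = 229$)
$- 63 h + \frac{304}{k} = \left(-63\right) \left(- \frac{756}{5}\right) + \frac{304}{229} = \frac{47628}{5} + 304 \cdot \frac{1}{229} = \frac{47628}{5} + \frac{304}{229} = \frac{10908332}{1145}$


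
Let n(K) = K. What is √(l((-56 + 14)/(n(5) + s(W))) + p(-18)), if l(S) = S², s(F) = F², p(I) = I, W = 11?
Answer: I*√161/3 ≈ 4.2295*I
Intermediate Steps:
√(l((-56 + 14)/(n(5) + s(W))) + p(-18)) = √(((-56 + 14)/(5 + 11²))² - 18) = √((-42/(5 + 121))² - 18) = √((-42/126)² - 18) = √((-42*1/126)² - 18) = √((-⅓)² - 18) = √(⅑ - 18) = √(-161/9) = I*√161/3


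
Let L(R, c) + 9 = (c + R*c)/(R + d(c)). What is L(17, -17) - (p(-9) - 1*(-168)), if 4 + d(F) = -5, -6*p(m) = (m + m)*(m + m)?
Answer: -645/4 ≈ -161.25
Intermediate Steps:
p(m) = -2*m²/3 (p(m) = -(m + m)*(m + m)/6 = -2*m*2*m/6 = -2*m²/3)
d(F) = -9 (d(F) = -4 - 5 = -9)
L(R, c) = -9 + (c + R*c)/(-9 + R) (L(R, c) = -9 + (c + R*c)/(R - 9) = -9 + (c + R*c)/(-9 + R))
L(17, -17) - (p(-9) - 1*(-168)) = (81 - 17 - 9*17 + 17*(-17))/(-9 + 17) - (-⅔*(-9)² - 1*(-168)) = (81 - 17 - 153 - 289)/8 - (-⅔*81 + 168) = (⅛)*(-378) - (-54 + 168) = -189/4 - 1*114 = -189/4 - 114 = -645/4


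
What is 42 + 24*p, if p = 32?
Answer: 810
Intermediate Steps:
42 + 24*p = 42 + 24*32 = 42 + 768 = 810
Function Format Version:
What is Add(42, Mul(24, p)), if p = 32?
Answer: 810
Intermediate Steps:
Add(42, Mul(24, p)) = Add(42, Mul(24, 32)) = Add(42, 768) = 810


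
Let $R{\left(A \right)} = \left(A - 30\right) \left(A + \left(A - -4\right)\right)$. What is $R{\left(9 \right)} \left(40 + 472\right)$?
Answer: $-236544$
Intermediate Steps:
$R{\left(A \right)} = \left(-30 + A\right) \left(4 + 2 A\right)$ ($R{\left(A \right)} = \left(-30 + A\right) \left(A + \left(A + 4\right)\right) = \left(-30 + A\right) \left(A + \left(4 + A\right)\right) = \left(-30 + A\right) \left(4 + 2 A\right)$)
$R{\left(9 \right)} \left(40 + 472\right) = \left(-120 - 504 + 2 \cdot 9^{2}\right) \left(40 + 472\right) = \left(-120 - 504 + 2 \cdot 81\right) 512 = \left(-120 - 504 + 162\right) 512 = \left(-462\right) 512 = -236544$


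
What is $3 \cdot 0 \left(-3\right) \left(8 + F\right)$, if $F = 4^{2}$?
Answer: $0$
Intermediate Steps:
$F = 16$
$3 \cdot 0 \left(-3\right) \left(8 + F\right) = 3 \cdot 0 \left(-3\right) \left(8 + 16\right) = 0 \left(-3\right) 24 = 0 \cdot 24 = 0$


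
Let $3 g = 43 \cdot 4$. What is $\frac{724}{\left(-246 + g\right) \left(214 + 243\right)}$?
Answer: $- \frac{1086}{129331} \approx -0.0083971$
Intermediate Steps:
$g = \frac{172}{3}$ ($g = \frac{43 \cdot 4}{3} = \frac{1}{3} \cdot 172 = \frac{172}{3} \approx 57.333$)
$\frac{724}{\left(-246 + g\right) \left(214 + 243\right)} = \frac{724}{\left(-246 + \frac{172}{3}\right) \left(214 + 243\right)} = \frac{724}{\left(- \frac{566}{3}\right) 457} = \frac{724}{- \frac{258662}{3}} = 724 \left(- \frac{3}{258662}\right) = - \frac{1086}{129331}$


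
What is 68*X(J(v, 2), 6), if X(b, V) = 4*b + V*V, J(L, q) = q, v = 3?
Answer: 2992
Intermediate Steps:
X(b, V) = V² + 4*b (X(b, V) = 4*b + V² = V² + 4*b)
68*X(J(v, 2), 6) = 68*(6² + 4*2) = 68*(36 + 8) = 68*44 = 2992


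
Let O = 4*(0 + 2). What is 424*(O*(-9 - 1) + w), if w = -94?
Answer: -73776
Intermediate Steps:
O = 8 (O = 4*2 = 8)
424*(O*(-9 - 1) + w) = 424*(8*(-9 - 1) - 94) = 424*(8*(-10) - 94) = 424*(-80 - 94) = 424*(-174) = -73776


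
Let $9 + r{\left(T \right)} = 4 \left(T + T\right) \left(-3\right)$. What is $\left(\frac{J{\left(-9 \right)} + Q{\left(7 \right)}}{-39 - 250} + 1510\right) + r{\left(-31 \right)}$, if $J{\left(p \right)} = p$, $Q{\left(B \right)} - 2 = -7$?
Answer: $\frac{648819}{289} \approx 2245.0$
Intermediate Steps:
$Q{\left(B \right)} = -5$ ($Q{\left(B \right)} = 2 - 7 = -5$)
$r{\left(T \right)} = -9 - 24 T$ ($r{\left(T \right)} = -9 + 4 \left(T + T\right) \left(-3\right) = -9 + 4 \cdot 2 T \left(-3\right) = -9 + 8 T \left(-3\right) = -9 - 24 T$)
$\left(\frac{J{\left(-9 \right)} + Q{\left(7 \right)}}{-39 - 250} + 1510\right) + r{\left(-31 \right)} = \left(\frac{-9 - 5}{-39 - 250} + 1510\right) - -735 = \left(- \frac{14}{-289} + 1510\right) + \left(-9 + 744\right) = \left(\left(-14\right) \left(- \frac{1}{289}\right) + 1510\right) + 735 = \left(\frac{14}{289} + 1510\right) + 735 = \frac{436404}{289} + 735 = \frac{648819}{289}$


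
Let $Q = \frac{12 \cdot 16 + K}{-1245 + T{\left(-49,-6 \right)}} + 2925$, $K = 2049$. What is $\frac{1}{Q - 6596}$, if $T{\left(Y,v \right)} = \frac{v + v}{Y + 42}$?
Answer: $- \frac{967}{3551600} \approx -0.00027227$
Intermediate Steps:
$T{\left(Y,v \right)} = \frac{2 v}{42 + Y}$
$Q = \frac{2826732}{967}$ ($Q = \frac{12 \cdot 16 + 2049}{-1245 + 2 \left(-6\right) \frac{1}{42 - 49}} + 2925 = \frac{192 + 2049}{-1245 + 2 \left(-6\right) \frac{1}{-7}} + 2925 = \frac{2241}{-1245 + 2 \left(-6\right) \left(- \frac{1}{7}\right)} + 2925 = \frac{2241}{-1245 + \frac{12}{7}} + 2925 = \frac{2241}{- \frac{8703}{7}} + 2925 = 2241 \left(- \frac{7}{8703}\right) + 2925 = - \frac{1743}{967} + 2925 = \frac{2826732}{967} \approx 2923.2$)
$\frac{1}{Q - 6596} = \frac{1}{\frac{2826732}{967} - 6596} = \frac{1}{- \frac{3551600}{967}} = - \frac{967}{3551600}$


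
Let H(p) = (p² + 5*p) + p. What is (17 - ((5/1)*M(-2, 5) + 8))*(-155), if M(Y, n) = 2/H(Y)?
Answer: -6355/4 ≈ -1588.8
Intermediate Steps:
H(p) = p² + 6*p
M(Y, n) = 2/(Y*(6 + Y)) (M(Y, n) = 2/((Y*(6 + Y))) = 2*(1/(Y*(6 + Y))) = 2/(Y*(6 + Y)))
(17 - ((5/1)*M(-2, 5) + 8))*(-155) = (17 - ((5/1)*(2/(-2*(6 - 2))) + 8))*(-155) = (17 - ((5*1)*(2*(-½)/4) + 8))*(-155) = (17 - (5*(2*(-½)*(¼)) + 8))*(-155) = (17 - (5*(-¼) + 8))*(-155) = (17 - (-5/4 + 8))*(-155) = (17 - 1*27/4)*(-155) = (17 - 27/4)*(-155) = (41/4)*(-155) = -6355/4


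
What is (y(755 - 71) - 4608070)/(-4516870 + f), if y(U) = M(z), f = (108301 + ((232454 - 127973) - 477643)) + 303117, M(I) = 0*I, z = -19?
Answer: 2304035/2239307 ≈ 1.0289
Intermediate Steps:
M(I) = 0
f = 38256 (f = (108301 + (104481 - 477643)) + 303117 = (108301 - 373162) + 303117 = -264861 + 303117 = 38256)
y(U) = 0
(y(755 - 71) - 4608070)/(-4516870 + f) = (0 - 4608070)/(-4516870 + 38256) = -4608070/(-4478614) = -4608070*(-1/4478614) = 2304035/2239307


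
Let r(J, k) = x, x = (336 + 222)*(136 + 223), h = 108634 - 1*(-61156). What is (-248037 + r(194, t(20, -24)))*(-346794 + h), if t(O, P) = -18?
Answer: 8445745860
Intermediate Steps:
h = 169790 (h = 108634 + 61156 = 169790)
x = 200322 (x = 558*359 = 200322)
r(J, k) = 200322
(-248037 + r(194, t(20, -24)))*(-346794 + h) = (-248037 + 200322)*(-346794 + 169790) = -47715*(-177004) = 8445745860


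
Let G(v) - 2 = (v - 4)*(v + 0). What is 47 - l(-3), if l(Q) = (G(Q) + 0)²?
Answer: -482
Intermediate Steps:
G(v) = 2 + v*(-4 + v) (G(v) = 2 + (v - 4)*(v + 0) = 2 + (-4 + v)*v = 2 + v*(-4 + v))
l(Q) = (2 + Q² - 4*Q)² (l(Q) = ((2 + Q² - 4*Q) + 0)² = (2 + Q² - 4*Q)²)
47 - l(-3) = 47 - (2 + (-3)² - 4*(-3))² = 47 - (2 + 9 + 12)² = 47 - 1*23² = 47 - 1*529 = 47 - 529 = -482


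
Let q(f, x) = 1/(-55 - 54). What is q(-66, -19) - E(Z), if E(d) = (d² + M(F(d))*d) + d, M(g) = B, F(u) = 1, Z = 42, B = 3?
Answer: -210589/109 ≈ -1932.0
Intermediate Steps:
M(g) = 3
q(f, x) = -1/109 (q(f, x) = 1/(-109) = -1/109)
E(d) = d² + 4*d (E(d) = (d² + 3*d) + d = d² + 4*d)
q(-66, -19) - E(Z) = -1/109 - 42*(4 + 42) = -1/109 - 42*46 = -1/109 - 1*1932 = -1/109 - 1932 = -210589/109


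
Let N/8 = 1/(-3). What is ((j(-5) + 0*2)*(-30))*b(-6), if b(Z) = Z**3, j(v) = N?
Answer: -17280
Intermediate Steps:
N = -8/3 (N = 8/(-3) = 8*(-1/3) = -8/3 ≈ -2.6667)
j(v) = -8/3
((j(-5) + 0*2)*(-30))*b(-6) = ((-8/3 + 0*2)*(-30))*(-6)**3 = ((-8/3 + 0)*(-30))*(-216) = -8/3*(-30)*(-216) = 80*(-216) = -17280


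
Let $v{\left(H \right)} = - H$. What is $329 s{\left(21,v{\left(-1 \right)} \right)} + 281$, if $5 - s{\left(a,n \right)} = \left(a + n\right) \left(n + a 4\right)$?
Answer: $-613304$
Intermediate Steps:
$s{\left(a,n \right)} = 5 - \left(a + n\right) \left(n + 4 a\right)$ ($s{\left(a,n \right)} = 5 - \left(a + n\right) \left(n + a 4\right) = 5 - \left(a + n\right) \left(n + 4 a\right)$)
$329 s{\left(21,v{\left(-1 \right)} \right)} + 281 = 329 \left(5 - \left(\left(-1\right) \left(-1\right)\right)^{2} - 4 \cdot 21^{2} - 105 \left(\left(-1\right) \left(-1\right)\right)\right) + 281 = 329 \left(5 - 1^{2} - 1764 - 105 \cdot 1\right) + 281 = 329 \left(5 - 1 - 1764 - 105\right) + 281 = 329 \left(-1865\right) + 281 = -613585 + 281 = -613304$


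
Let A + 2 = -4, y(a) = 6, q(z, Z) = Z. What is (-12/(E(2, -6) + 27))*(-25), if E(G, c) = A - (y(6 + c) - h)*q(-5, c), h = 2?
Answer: 20/3 ≈ 6.6667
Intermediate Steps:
A = -6 (A = -2 - 4 = -6)
E(G, c) = -6 - 4*c (E(G, c) = -6 - (6 - 1*2)*c = -6 - (6 - 2)*c = -6 - 4*c)
(-12/(E(2, -6) + 27))*(-25) = (-12/((-6 - 4*(-6)) + 27))*(-25) = (-12/((-6 + 24) + 27))*(-25) = (-12/(18 + 27))*(-25) = (-12/45)*(-25) = ((1/45)*(-12))*(-25) = -4/15*(-25) = 20/3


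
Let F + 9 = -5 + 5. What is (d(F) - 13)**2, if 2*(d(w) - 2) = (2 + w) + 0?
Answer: 841/4 ≈ 210.25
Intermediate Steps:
F = -9 (F = -9 + (-5 + 5) = -9 + 0 = -9)
d(w) = 3 + w/2 (d(w) = 2 + ((2 + w) + 0)/2 = 2 + (2 + w)/2 = 2 + (1 + w/2) = 3 + w/2)
(d(F) - 13)**2 = ((3 + (1/2)*(-9)) - 13)**2 = ((3 - 9/2) - 13)**2 = (-3/2 - 13)**2 = (-29/2)**2 = 841/4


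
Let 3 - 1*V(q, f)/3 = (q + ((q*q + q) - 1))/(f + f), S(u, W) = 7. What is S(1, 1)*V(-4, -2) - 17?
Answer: 331/4 ≈ 82.750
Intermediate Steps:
V(q, f) = 9 - 3*(-1 + q² + 2*q)/(2*f) (V(q, f) = 9 - 3*(q + ((q*q + q) - 1))/(f + f) = 9 - 3*(q + ((q² + q) - 1))/(2*f) = 9 - 3*(q + ((q + q²) - 1))*1/(2*f) = 9 - 3*(q + (-1 + q + q²))*1/(2*f) = 9 - 3*(-1 + q² + 2*q)*1/(2*f) = 9 - 3*(-1 + q² + 2*q)/(2*f))
S(1, 1)*V(-4, -2) - 17 = 7*((3/2)*(1 - 1*(-4)² - 2*(-4) + 6*(-2))/(-2)) - 17 = 7*((3/2)*(-½)*(1 - 1*16 + 8 - 12)) - 17 = 7*((3/2)*(-½)*(1 - 16 + 8 - 12)) - 17 = 7*((3/2)*(-½)*(-19)) - 17 = 7*(57/4) - 17 = 399/4 - 17 = 331/4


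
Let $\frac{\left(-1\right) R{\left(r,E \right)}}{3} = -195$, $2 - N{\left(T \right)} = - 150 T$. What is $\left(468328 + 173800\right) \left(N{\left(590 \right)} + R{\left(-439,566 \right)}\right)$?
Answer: $57205257136$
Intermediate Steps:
$N{\left(T \right)} = 2 + 150 T$ ($N{\left(T \right)} = 2 - - 150 T = 2 + 150 T$)
$R{\left(r,E \right)} = 585$ ($R{\left(r,E \right)} = \left(-3\right) \left(-195\right) = 585$)
$\left(468328 + 173800\right) \left(N{\left(590 \right)} + R{\left(-439,566 \right)}\right) = \left(468328 + 173800\right) \left(\left(2 + 150 \cdot 590\right) + 585\right) = 642128 \left(\left(2 + 88500\right) + 585\right) = 642128 \left(88502 + 585\right) = 642128 \cdot 89087 = 57205257136$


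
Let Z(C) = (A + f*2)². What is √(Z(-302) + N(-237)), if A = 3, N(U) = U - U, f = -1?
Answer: 1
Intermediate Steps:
N(U) = 0
Z(C) = 1 (Z(C) = (3 - 1*2)² = (3 - 2)² = 1² = 1)
√(Z(-302) + N(-237)) = √(1 + 0) = √1 = 1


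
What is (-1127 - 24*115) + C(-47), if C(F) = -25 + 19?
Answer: -3893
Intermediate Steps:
C(F) = -6
(-1127 - 24*115) + C(-47) = (-1127 - 24*115) - 6 = (-1127 - 2760) - 6 = -3887 - 6 = -3893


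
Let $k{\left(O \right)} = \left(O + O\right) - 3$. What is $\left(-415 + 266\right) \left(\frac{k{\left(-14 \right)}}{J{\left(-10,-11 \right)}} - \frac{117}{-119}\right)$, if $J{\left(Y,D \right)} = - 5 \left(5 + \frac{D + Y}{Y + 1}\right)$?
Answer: $- \frac{3566613}{13090} \approx -272.47$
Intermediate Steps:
$J{\left(Y,D \right)} = -25 - \frac{5 \left(D + Y\right)}{1 + Y}$ ($J{\left(Y,D \right)} = - 5 \left(5 + \frac{D + Y}{1 + Y}\right) = -25 - \frac{5 \left(D + Y\right)}{1 + Y}$)
$k{\left(O \right)} = -3 + 2 O$ ($k{\left(O \right)} = 2 O - 3 = -3 + 2 O$)
$\left(-415 + 266\right) \left(\frac{k{\left(-14 \right)}}{J{\left(-10,-11 \right)}} - \frac{117}{-119}\right) = \left(-415 + 266\right) \left(\frac{-3 + 2 \left(-14\right)}{5 \frac{1}{1 - 10} \left(-5 - -11 - -60\right)} - \frac{117}{-119}\right) = - 149 \left(\frac{-3 - 28}{5 \frac{1}{-9} \left(-5 + 11 + 60\right)} - - \frac{117}{119}\right) = - 149 \left(- \frac{31}{5 \left(- \frac{1}{9}\right) 66} + \frac{117}{119}\right) = - 149 \left(- \frac{31}{- \frac{110}{3}} + \frac{117}{119}\right) = - 149 \left(\left(-31\right) \left(- \frac{3}{110}\right) + \frac{117}{119}\right) = - 149 \left(\frac{93}{110} + \frac{117}{119}\right) = \left(-149\right) \frac{23937}{13090} = - \frac{3566613}{13090}$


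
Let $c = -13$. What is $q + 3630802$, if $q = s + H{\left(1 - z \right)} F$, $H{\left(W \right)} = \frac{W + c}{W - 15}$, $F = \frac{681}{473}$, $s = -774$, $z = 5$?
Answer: $\frac{32623073213}{8987} \approx 3.63 \cdot 10^{6}$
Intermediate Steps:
$F = \frac{681}{473}$ ($F = 681 \cdot \frac{1}{473} = \frac{681}{473} \approx 1.4397$)
$H{\left(W \right)} = \frac{-13 + W}{-15 + W}$ ($H{\left(W \right)} = \frac{W - 13}{W - 15} = \frac{-13 + W}{-15 + W}$)
$q = - \frac{6944361}{8987}$ ($q = -774 + \frac{-13 + \left(1 - 5\right)}{-15 + \left(1 - 5\right)} \frac{681}{473} = -774 + \frac{-13 - 4}{-15 - 4} \cdot \frac{681}{473} = -774 + \frac{1}{-19} \left(-17\right) \frac{681}{473} = -774 + \left(- \frac{1}{19}\right) \left(-17\right) \frac{681}{473} = -774 + \frac{17}{19} \cdot \frac{681}{473} = -774 + \frac{11577}{8987} = - \frac{6944361}{8987} \approx -772.71$)
$q + 3630802 = - \frac{6944361}{8987} + 3630802 = \frac{32623073213}{8987}$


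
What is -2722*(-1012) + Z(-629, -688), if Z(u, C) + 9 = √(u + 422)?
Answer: 2754655 + 3*I*√23 ≈ 2.7547e+6 + 14.387*I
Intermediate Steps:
Z(u, C) = -9 + √(422 + u) (Z(u, C) = -9 + √(u + 422) = -9 + √(422 + u))
-2722*(-1012) + Z(-629, -688) = -2722*(-1012) + (-9 + √(422 - 629)) = 2754664 + (-9 + √(-207)) = 2754664 + (-9 + 3*I*√23) = 2754655 + 3*I*√23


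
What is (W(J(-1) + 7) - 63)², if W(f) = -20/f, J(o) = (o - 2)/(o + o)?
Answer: 1234321/289 ≈ 4271.0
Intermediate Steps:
J(o) = (-2 + o)/(2*o) (J(o) = (-2 + o)/((2*o)) = (-2 + o)*(1/(2*o)) = (-2 + o)/(2*o))
W(f) = -20/f
(W(J(-1) + 7) - 63)² = (-20/((½)*(-2 - 1)/(-1) + 7) - 63)² = (-20/((½)*(-1)*(-3) + 7) - 63)² = (-20/(3/2 + 7) - 63)² = (-20/17/2 - 63)² = (-20*2/17 - 63)² = (-40/17 - 63)² = (-1111/17)² = 1234321/289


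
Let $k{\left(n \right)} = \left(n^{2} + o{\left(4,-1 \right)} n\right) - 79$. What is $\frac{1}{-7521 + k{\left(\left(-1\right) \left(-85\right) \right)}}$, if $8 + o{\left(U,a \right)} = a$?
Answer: $- \frac{1}{1140} \approx -0.00087719$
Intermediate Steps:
$o{\left(U,a \right)} = -8 + a$
$k{\left(n \right)} = -79 + n^{2} - 9 n$ ($k{\left(n \right)} = \left(n^{2} + \left(-8 - 1\right) n\right) - 79 = \left(n^{2} - 9 n\right) - 79 = -79 + n^{2} - 9 n$)
$\frac{1}{-7521 + k{\left(\left(-1\right) \left(-85\right) \right)}} = \frac{1}{-7521 - \left(79 - 7225 + 9 \left(-1\right) \left(-85\right)\right)} = \frac{1}{-7521 - \left(844 - 7225\right)} = \frac{1}{-7521 - -6381} = \frac{1}{-7521 + 6381} = \frac{1}{-1140} = - \frac{1}{1140}$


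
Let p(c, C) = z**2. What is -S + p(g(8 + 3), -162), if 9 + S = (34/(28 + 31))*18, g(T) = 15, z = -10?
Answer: 5819/59 ≈ 98.627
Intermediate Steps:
p(c, C) = 100 (p(c, C) = (-10)**2 = 100)
S = 81/59 (S = -9 + (34/(28 + 31))*18 = -9 + (34/59)*18 = -9 + 612/59 = 81/59 ≈ 1.3729)
-S + p(g(8 + 3), -162) = -1*81/59 + 100 = -81/59 + 100 = 5819/59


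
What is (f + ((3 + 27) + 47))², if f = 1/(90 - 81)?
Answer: 481636/81 ≈ 5946.1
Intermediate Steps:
f = ⅑ (f = 1/9 = ⅑ ≈ 0.11111)
(f + ((3 + 27) + 47))² = (⅑ + ((3 + 27) + 47))² = (⅑ + (30 + 47))² = (⅑ + 77)² = (694/9)² = 481636/81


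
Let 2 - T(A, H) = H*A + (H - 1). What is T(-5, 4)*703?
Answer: 13357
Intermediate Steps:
T(A, H) = 3 - H - A*H (T(A, H) = 2 - (H*A + (H - 1)) = 2 - (A*H + (-1 + H)) = 2 - (-1 + H + A*H) = 2 + (1 - H - A*H) = 3 - H - A*H)
T(-5, 4)*703 = (3 - 1*4 - 1*(-5)*4)*703 = (3 - 4 + 20)*703 = 19*703 = 13357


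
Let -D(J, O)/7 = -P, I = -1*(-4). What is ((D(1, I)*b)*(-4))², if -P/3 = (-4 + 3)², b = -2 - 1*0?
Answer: 28224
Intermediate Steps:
I = 4
b = -2 (b = -2 + 0 = -2)
P = -3 (P = -3*(-4 + 3)² = -3*(-1)² = -3*1 = -3)
D(J, O) = -21 (D(J, O) = -(-7)*(-3) = -7*3 = -21)
((D(1, I)*b)*(-4))² = (-21*(-2)*(-4))² = (42*(-4))² = (-168)² = 28224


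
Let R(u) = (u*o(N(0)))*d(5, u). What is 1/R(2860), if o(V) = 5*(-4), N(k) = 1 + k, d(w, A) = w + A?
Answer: -1/163878000 ≈ -6.1021e-9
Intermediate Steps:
d(w, A) = A + w
o(V) = -20
R(u) = -20*u*(5 + u) (R(u) = (u*(-20))*(u + 5) = (-20*u)*(5 + u) = -20*u*(5 + u))
1/R(2860) = 1/(-20*2860*(5 + 2860)) = 1/(-20*2860*2865) = 1/(-163878000) = -1/163878000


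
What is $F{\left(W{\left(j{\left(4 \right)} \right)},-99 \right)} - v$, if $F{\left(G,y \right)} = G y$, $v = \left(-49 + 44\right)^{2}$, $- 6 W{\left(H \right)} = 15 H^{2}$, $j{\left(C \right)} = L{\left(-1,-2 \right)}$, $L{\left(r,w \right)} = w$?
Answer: $965$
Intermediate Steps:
$j{\left(C \right)} = -2$
$W{\left(H \right)} = - \frac{5 H^{2}}{2}$ ($W{\left(H \right)} = - \frac{15 H^{2}}{6} = - \frac{5 H^{2}}{2}$)
$v = 25$ ($v = \left(-5\right)^{2} = 25$)
$F{\left(W{\left(j{\left(4 \right)} \right)},-99 \right)} - v = - \frac{5 \left(-2\right)^{2}}{2} \left(-99\right) - 25 = \left(- \frac{5}{2}\right) 4 \left(-99\right) - 25 = \left(-10\right) \left(-99\right) - 25 = 990 - 25 = 965$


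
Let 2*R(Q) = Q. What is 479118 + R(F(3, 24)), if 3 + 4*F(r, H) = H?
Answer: 3832965/8 ≈ 4.7912e+5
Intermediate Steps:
F(r, H) = -¾ + H/4
R(Q) = Q/2
479118 + R(F(3, 24)) = 479118 + (-¾ + (¼)*24)/2 = 479118 + (-¾ + 6)/2 = 479118 + (½)*(21/4) = 479118 + 21/8 = 3832965/8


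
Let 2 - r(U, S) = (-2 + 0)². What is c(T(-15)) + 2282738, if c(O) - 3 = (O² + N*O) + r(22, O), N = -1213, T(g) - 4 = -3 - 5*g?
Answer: 2196327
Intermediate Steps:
T(g) = 1 - 5*g (T(g) = 4 + (-3 - 5*g) = 1 - 5*g)
r(U, S) = -2 (r(U, S) = 2 - (-2 + 0)² = 2 - 1*(-2)² = 2 - 1*4 = 2 - 4 = -2)
c(O) = 1 + O² - 1213*O (c(O) = 3 + ((O² - 1213*O) - 2) = 3 + (-2 + O² - 1213*O) = 1 + O² - 1213*O)
c(T(-15)) + 2282738 = (1 + (1 - 5*(-15))² - 1213*(1 - 5*(-15))) + 2282738 = (1 + (1 + 75)² - 1213*(1 + 75)) + 2282738 = (1 + 76² - 1213*76) + 2282738 = (1 + 5776 - 92188) + 2282738 = -86411 + 2282738 = 2196327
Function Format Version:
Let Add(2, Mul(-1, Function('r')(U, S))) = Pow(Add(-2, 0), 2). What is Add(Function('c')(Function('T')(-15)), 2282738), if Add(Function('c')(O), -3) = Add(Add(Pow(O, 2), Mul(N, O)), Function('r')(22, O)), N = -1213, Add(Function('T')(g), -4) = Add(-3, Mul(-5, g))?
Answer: 2196327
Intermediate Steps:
Function('T')(g) = Add(1, Mul(-5, g)) (Function('T')(g) = Add(4, Add(-3, Mul(-5, g))) = Add(1, Mul(-5, g)))
Function('r')(U, S) = -2 (Function('r')(U, S) = Add(2, Mul(-1, Pow(Add(-2, 0), 2))) = Add(2, Mul(-1, Pow(-2, 2))) = Add(2, Mul(-1, 4)) = Add(2, -4) = -2)
Function('c')(O) = Add(1, Pow(O, 2), Mul(-1213, O)) (Function('c')(O) = Add(3, Add(Add(Pow(O, 2), Mul(-1213, O)), -2)) = Add(3, Add(-2, Pow(O, 2), Mul(-1213, O))) = Add(1, Pow(O, 2), Mul(-1213, O)))
Add(Function('c')(Function('T')(-15)), 2282738) = Add(Add(1, Pow(Add(1, Mul(-5, -15)), 2), Mul(-1213, Add(1, Mul(-5, -15)))), 2282738) = Add(Add(1, Pow(Add(1, 75), 2), Mul(-1213, Add(1, 75))), 2282738) = Add(Add(1, Pow(76, 2), Mul(-1213, 76)), 2282738) = Add(Add(1, 5776, -92188), 2282738) = Add(-86411, 2282738) = 2196327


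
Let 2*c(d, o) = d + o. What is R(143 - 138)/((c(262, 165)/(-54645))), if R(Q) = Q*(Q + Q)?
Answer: -5464500/427 ≈ -12797.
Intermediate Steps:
c(d, o) = d/2 + o/2 (c(d, o) = (d + o)/2 = d/2 + o/2)
R(Q) = 2*Q² (R(Q) = Q*(2*Q) = 2*Q²)
R(143 - 138)/((c(262, 165)/(-54645))) = (2*(143 - 138)²)/((((½)*262 + (½)*165)/(-54645))) = (2*5²)/(((131 + 165/2)*(-1/54645))) = (2*25)/(((427/2)*(-1/54645))) = 50/(-427/109290) = 50*(-109290/427) = -5464500/427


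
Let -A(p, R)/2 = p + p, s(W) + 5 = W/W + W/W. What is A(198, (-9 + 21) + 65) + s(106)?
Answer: -795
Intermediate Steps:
s(W) = -3 (s(W) = -5 + (W/W + W/W) = -5 + (1 + 1) = -5 + 2 = -3)
A(p, R) = -4*p (A(p, R) = -2*(p + p) = -4*p)
A(198, (-9 + 21) + 65) + s(106) = -4*198 - 3 = -792 - 3 = -795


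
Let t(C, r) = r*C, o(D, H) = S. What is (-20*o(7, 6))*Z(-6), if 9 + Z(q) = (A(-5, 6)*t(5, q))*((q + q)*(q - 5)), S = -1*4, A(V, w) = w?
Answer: -1901520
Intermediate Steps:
S = -4
o(D, H) = -4
t(C, r) = C*r
Z(q) = -9 + 60*q²*(-5 + q) (Z(q) = -9 + (6*(5*q))*((q + q)*(q - 5)) = -9 + (30*q)*((2*q)*(-5 + q)) = -9 + (30*q)*(2*q*(-5 + q)) = -9 + 60*q²*(-5 + q))
(-20*o(7, 6))*Z(-6) = (-20*(-4))*(-9 - 300*(-6)² + 60*(-6)³) = 80*(-9 - 300*36 + 60*(-216)) = 80*(-9 - 10800 - 12960) = 80*(-23769) = -1901520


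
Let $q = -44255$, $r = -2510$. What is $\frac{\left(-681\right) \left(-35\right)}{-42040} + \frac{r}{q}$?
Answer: $- \frac{37971901}{74419208} \approx -0.51024$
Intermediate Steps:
$\frac{\left(-681\right) \left(-35\right)}{-42040} + \frac{r}{q} = \frac{\left(-681\right) \left(-35\right)}{-42040} - \frac{2510}{-44255} = 23835 \left(- \frac{1}{42040}\right) - - \frac{502}{8851} = - \frac{4767}{8408} + \frac{502}{8851} = - \frac{37971901}{74419208}$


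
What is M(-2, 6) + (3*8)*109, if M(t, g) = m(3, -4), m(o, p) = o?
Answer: 2619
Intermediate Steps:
M(t, g) = 3
M(-2, 6) + (3*8)*109 = 3 + (3*8)*109 = 3 + 24*109 = 3 + 2616 = 2619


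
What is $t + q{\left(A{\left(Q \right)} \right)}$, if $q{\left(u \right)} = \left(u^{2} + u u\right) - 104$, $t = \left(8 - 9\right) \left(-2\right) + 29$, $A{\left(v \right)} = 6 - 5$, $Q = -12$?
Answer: $-71$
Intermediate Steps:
$A{\left(v \right)} = 1$
$t = 31$ ($t = \left(8 - 9\right) \left(-2\right) + 29 = \left(-1\right) \left(-2\right) + 29 = 2 + 29 = 31$)
$q{\left(u \right)} = -104 + 2 u^{2}$ ($q{\left(u \right)} = \left(u^{2} + u^{2}\right) - 104 = 2 u^{2} - 104 = -104 + 2 u^{2}$)
$t + q{\left(A{\left(Q \right)} \right)} = 31 - \left(104 - 2 \cdot 1^{2}\right) = 31 + \left(-104 + 2 \cdot 1\right) = 31 + \left(-104 + 2\right) = 31 - 102 = -71$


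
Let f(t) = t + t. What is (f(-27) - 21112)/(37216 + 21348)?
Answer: -10583/29282 ≈ -0.36142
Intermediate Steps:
f(t) = 2*t
(f(-27) - 21112)/(37216 + 21348) = (2*(-27) - 21112)/(37216 + 21348) = (-54 - 21112)/58564 = -21166*1/58564 = -10583/29282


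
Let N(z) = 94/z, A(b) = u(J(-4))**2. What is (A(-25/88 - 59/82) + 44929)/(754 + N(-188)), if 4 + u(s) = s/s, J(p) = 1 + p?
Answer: 89876/1507 ≈ 59.639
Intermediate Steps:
u(s) = -3 (u(s) = -4 + s/s = -4 + 1 = -3)
A(b) = 9 (A(b) = (-3)**2 = 9)
(A(-25/88 - 59/82) + 44929)/(754 + N(-188)) = (9 + 44929)/(754 + 94/(-188)) = 44938/(754 + 94*(-1/188)) = 44938/(754 - 1/2) = 44938/(1507/2) = 44938*(2/1507) = 89876/1507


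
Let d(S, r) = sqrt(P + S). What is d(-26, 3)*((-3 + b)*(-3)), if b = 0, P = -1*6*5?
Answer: 18*I*sqrt(14) ≈ 67.35*I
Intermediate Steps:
P = -30 (P = -6*5 = -30)
d(S, r) = sqrt(-30 + S)
d(-26, 3)*((-3 + b)*(-3)) = sqrt(-30 - 26)*((-3 + 0)*(-3)) = sqrt(-56)*(-3*(-3)) = (2*I*sqrt(14))*9 = 18*I*sqrt(14)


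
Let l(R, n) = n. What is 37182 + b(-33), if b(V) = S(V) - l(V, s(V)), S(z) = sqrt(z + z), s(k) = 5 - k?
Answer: 37144 + I*sqrt(66) ≈ 37144.0 + 8.124*I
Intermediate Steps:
S(z) = sqrt(2)*sqrt(z) (S(z) = sqrt(2*z) = sqrt(2)*sqrt(z))
b(V) = -5 + V + sqrt(2)*sqrt(V) (b(V) = sqrt(2)*sqrt(V) - (5 - V) = sqrt(2)*sqrt(V) + (-5 + V) = -5 + V + sqrt(2)*sqrt(V))
37182 + b(-33) = 37182 + (-5 - 33 + sqrt(2)*sqrt(-33)) = 37182 + (-5 - 33 + sqrt(2)*(I*sqrt(33))) = 37182 + (-5 - 33 + I*sqrt(66)) = 37182 + (-38 + I*sqrt(66)) = 37144 + I*sqrt(66)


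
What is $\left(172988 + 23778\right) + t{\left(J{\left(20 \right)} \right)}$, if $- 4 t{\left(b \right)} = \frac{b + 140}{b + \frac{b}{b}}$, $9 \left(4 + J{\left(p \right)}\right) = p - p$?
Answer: $\frac{590332}{3} \approx 1.9678 \cdot 10^{5}$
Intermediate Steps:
$J{\left(p \right)} = -4$ ($J{\left(p \right)} = -4 + \frac{p - p}{9} = -4 + \frac{1}{9} \cdot 0 = -4 + 0 = -4$)
$t{\left(b \right)} = - \frac{140 + b}{4 \left(1 + b\right)}$ ($t{\left(b \right)} = - \frac{\left(b + 140\right) \frac{1}{b + \frac{b}{b}}}{4} = - \frac{\left(140 + b\right) \frac{1}{b + 1}}{4} = - \frac{\left(140 + b\right) \frac{1}{1 + b}}{4} = - \frac{\frac{1}{1 + b} \left(140 + b\right)}{4} = - \frac{140 + b}{4 \left(1 + b\right)}$)
$\left(172988 + 23778\right) + t{\left(J{\left(20 \right)} \right)} = \left(172988 + 23778\right) + \frac{-140 - -4}{4 \left(1 - 4\right)} = 196766 + \frac{-140 + 4}{4 \left(-3\right)} = 196766 + \frac{1}{4} \left(- \frac{1}{3}\right) \left(-136\right) = 196766 + \frac{34}{3} = \frac{590332}{3}$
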